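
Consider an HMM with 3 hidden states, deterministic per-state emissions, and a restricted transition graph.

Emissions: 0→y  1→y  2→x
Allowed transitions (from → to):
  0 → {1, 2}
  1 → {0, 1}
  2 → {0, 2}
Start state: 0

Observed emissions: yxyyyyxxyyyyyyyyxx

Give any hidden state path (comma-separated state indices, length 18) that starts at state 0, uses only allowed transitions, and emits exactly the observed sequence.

  pos 0: y in {0,1}, choose 0; start
  pos 1: x in {2}, choose 2; 0->2 ok
  pos 2: y in {0,1}, choose 0; 2->0 ok
  pos 3: y in {0,1}, choose 1; 0->1 ok
  pos 4: y in {0,1}, choose 1; 1->1 ok
  pos 5: y in {0,1}, choose 0; 1->0 ok
  pos 6: x in {2}, choose 2; 0->2 ok
  pos 7: x in {2}, choose 2; 2->2 ok
  pos 8: y in {0,1}, choose 0; 2->0 ok
  pos 9: y in {0,1}, choose 1; 0->1 ok
  pos 10: y in {0,1}, choose 1; 1->1 ok
  pos 11: y in {0,1}, choose 0; 1->0 ok
  pos 12: y in {0,1}, choose 1; 0->1 ok
  pos 13: y in {0,1}, choose 0; 1->0 ok
  pos 14: y in {0,1}, choose 1; 0->1 ok
  pos 15: y in {0,1}, choose 0; 1->0 ok
  pos 16: x in {2}, choose 2; 0->2 ok
  pos 17: x in {2}, choose 2; 2->2 ok

0,2,0,1,1,0,2,2,0,1,1,0,1,0,1,0,2,2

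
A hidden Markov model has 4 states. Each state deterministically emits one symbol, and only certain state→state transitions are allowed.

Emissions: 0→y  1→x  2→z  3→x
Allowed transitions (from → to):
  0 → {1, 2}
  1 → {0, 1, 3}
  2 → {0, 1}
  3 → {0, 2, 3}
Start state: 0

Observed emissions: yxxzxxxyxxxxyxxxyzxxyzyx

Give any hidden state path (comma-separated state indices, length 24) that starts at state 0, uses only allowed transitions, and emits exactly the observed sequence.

0,1,3,2,1,1,3,0,1,1,1,3,0,1,3,3,0,2,1,3,0,2,0,1

  t0 'y' -> {0}, take 0 (start)
  t1 'x' -> {1,3}, take 1 (0->1 ok)
  t2 'x' -> {1,3}, take 3 (1->3 ok)
  t3 'z' -> {2}, take 2 (3->2 ok)
  t4 'x' -> {1,3}, take 1 (2->1 ok)
  t5 'x' -> {1,3}, take 1 (1->1 ok)
  t6 'x' -> {1,3}, take 3 (1->3 ok)
  t7 'y' -> {0}, take 0 (3->0 ok)
  t8 'x' -> {1,3}, take 1 (0->1 ok)
  t9 'x' -> {1,3}, take 1 (1->1 ok)
  t10 'x' -> {1,3}, take 1 (1->1 ok)
  t11 'x' -> {1,3}, take 3 (1->3 ok)
  t12 'y' -> {0}, take 0 (3->0 ok)
  t13 'x' -> {1,3}, take 1 (0->1 ok)
  t14 'x' -> {1,3}, take 3 (1->3 ok)
  t15 'x' -> {1,3}, take 3 (3->3 ok)
  t16 'y' -> {0}, take 0 (3->0 ok)
  t17 'z' -> {2}, take 2 (0->2 ok)
  t18 'x' -> {1,3}, take 1 (2->1 ok)
  t19 'x' -> {1,3}, take 3 (1->3 ok)
  t20 'y' -> {0}, take 0 (3->0 ok)
  t21 'z' -> {2}, take 2 (0->2 ok)
  t22 'y' -> {0}, take 0 (2->0 ok)
  t23 'x' -> {1,3}, take 1 (0->1 ok)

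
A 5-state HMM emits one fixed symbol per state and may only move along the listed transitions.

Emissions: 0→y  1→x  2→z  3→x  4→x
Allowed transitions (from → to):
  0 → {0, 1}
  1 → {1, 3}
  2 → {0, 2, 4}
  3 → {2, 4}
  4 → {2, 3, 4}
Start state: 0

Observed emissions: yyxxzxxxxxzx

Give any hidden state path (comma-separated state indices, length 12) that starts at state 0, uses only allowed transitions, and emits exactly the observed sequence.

  [0] y  {0}  => 0  start
  [1] y  {0}  => 0  0->0 ok
  [2] x  {1,3,4}  => 1  0->1 ok
  [3] x  {1,3,4}  => 3  1->3 ok
  [4] z  {2}  => 2  3->2 ok
  [5] x  {1,3,4}  => 4  2->4 ok
  [6] x  {1,3,4}  => 4  4->4 ok
  [7] x  {1,3,4}  => 3  4->3 ok
  [8] x  {1,3,4}  => 4  3->4 ok
  [9] x  {1,3,4}  => 3  4->3 ok
  [10] z  {2}  => 2  3->2 ok
  [11] x  {1,3,4}  => 4  2->4 ok

0,0,1,3,2,4,4,3,4,3,2,4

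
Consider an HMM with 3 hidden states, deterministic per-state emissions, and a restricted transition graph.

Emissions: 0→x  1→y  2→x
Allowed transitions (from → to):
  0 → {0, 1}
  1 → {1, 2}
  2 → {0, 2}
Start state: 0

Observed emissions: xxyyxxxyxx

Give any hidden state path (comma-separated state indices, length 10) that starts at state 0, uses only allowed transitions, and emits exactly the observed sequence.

  0: obs=x cand={0,2} pick 0 [start]
  1: obs=x cand={0,2} pick 0 [0->0 ok]
  2: obs=y cand={1} pick 1 [0->1 ok]
  3: obs=y cand={1} pick 1 [1->1 ok]
  4: obs=x cand={0,2} pick 2 [1->2 ok]
  5: obs=x cand={0,2} pick 2 [2->2 ok]
  6: obs=x cand={0,2} pick 0 [2->0 ok]
  7: obs=y cand={1} pick 1 [0->1 ok]
  8: obs=x cand={0,2} pick 2 [1->2 ok]
  9: obs=x cand={0,2} pick 2 [2->2 ok]

0,0,1,1,2,2,0,1,2,2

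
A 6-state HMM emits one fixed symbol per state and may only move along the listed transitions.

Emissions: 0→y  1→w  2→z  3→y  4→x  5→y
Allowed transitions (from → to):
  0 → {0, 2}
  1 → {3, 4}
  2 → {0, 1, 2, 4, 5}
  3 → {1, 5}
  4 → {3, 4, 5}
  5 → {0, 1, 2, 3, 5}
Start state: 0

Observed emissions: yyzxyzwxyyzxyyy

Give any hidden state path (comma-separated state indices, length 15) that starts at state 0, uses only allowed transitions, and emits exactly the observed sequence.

  pos 0: y in {0,3,5}, choose 0; start
  pos 1: y in {0,3,5}, choose 0; 0->0 ok
  pos 2: z in {2}, choose 2; 0->2 ok
  pos 3: x in {4}, choose 4; 2->4 ok
  pos 4: y in {0,3,5}, choose 5; 4->5 ok
  pos 5: z in {2}, choose 2; 5->2 ok
  pos 6: w in {1}, choose 1; 2->1 ok
  pos 7: x in {4}, choose 4; 1->4 ok
  pos 8: y in {0,3,5}, choose 5; 4->5 ok
  pos 9: y in {0,3,5}, choose 0; 5->0 ok
  pos 10: z in {2}, choose 2; 0->2 ok
  pos 11: x in {4}, choose 4; 2->4 ok
  pos 12: y in {0,3,5}, choose 5; 4->5 ok
  pos 13: y in {0,3,5}, choose 0; 5->0 ok
  pos 14: y in {0,3,5}, choose 0; 0->0 ok

0,0,2,4,5,2,1,4,5,0,2,4,5,0,0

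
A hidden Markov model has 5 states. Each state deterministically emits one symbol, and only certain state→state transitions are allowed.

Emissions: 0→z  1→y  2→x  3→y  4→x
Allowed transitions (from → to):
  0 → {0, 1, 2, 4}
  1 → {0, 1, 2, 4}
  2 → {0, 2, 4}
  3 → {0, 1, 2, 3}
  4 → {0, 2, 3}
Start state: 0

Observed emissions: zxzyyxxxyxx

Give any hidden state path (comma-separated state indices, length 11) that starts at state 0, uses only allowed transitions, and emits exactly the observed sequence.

  0: obs=z cand={0} pick 0 [start]
  1: obs=x cand={2,4} pick 2 [0->2 ok]
  2: obs=z cand={0} pick 0 [2->0 ok]
  3: obs=y cand={1,3} pick 1 [0->1 ok]
  4: obs=y cand={1,3} pick 1 [1->1 ok]
  5: obs=x cand={2,4} pick 4 [1->4 ok]
  6: obs=x cand={2,4} pick 2 [4->2 ok]
  7: obs=x cand={2,4} pick 4 [2->4 ok]
  8: obs=y cand={1,3} pick 3 [4->3 ok]
  9: obs=x cand={2,4} pick 2 [3->2 ok]
  10: obs=x cand={2,4} pick 4 [2->4 ok]

0,2,0,1,1,4,2,4,3,2,4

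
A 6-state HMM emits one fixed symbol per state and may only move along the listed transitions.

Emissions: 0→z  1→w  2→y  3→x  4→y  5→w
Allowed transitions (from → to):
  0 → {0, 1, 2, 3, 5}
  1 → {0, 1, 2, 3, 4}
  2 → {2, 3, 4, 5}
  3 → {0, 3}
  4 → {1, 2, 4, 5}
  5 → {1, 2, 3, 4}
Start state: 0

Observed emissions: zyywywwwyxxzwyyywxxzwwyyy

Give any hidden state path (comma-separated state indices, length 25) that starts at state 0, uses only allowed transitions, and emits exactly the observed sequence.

  pos 0: z in {0}, choose 0; start
  pos 1: y in {2,4}, choose 2; 0->2 ok
  pos 2: y in {2,4}, choose 4; 2->4 ok
  pos 3: w in {1,5}, choose 5; 4->5 ok
  pos 4: y in {2,4}, choose 4; 5->4 ok
  pos 5: w in {1,5}, choose 5; 4->5 ok
  pos 6: w in {1,5}, choose 1; 5->1 ok
  pos 7: w in {1,5}, choose 1; 1->1 ok
  pos 8: y in {2,4}, choose 2; 1->2 ok
  pos 9: x in {3}, choose 3; 2->3 ok
  pos 10: x in {3}, choose 3; 3->3 ok
  pos 11: z in {0}, choose 0; 3->0 ok
  pos 12: w in {1,5}, choose 1; 0->1 ok
  pos 13: y in {2,4}, choose 4; 1->4 ok
  pos 14: y in {2,4}, choose 4; 4->4 ok
  pos 15: y in {2,4}, choose 2; 4->2 ok
  pos 16: w in {1,5}, choose 5; 2->5 ok
  pos 17: x in {3}, choose 3; 5->3 ok
  pos 18: x in {3}, choose 3; 3->3 ok
  pos 19: z in {0}, choose 0; 3->0 ok
  pos 20: w in {1,5}, choose 5; 0->5 ok
  pos 21: w in {1,5}, choose 1; 5->1 ok
  pos 22: y in {2,4}, choose 4; 1->4 ok
  pos 23: y in {2,4}, choose 4; 4->4 ok
  pos 24: y in {2,4}, choose 2; 4->2 ok

0,2,4,5,4,5,1,1,2,3,3,0,1,4,4,2,5,3,3,0,5,1,4,4,2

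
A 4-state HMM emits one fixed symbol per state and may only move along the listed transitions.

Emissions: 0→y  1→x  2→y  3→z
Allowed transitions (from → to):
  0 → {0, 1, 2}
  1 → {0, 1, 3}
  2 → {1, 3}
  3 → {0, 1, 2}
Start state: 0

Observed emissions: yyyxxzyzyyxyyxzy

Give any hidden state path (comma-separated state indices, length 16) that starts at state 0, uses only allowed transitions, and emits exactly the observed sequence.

  pos 0: y in {0,2}, choose 0; start
  pos 1: y in {0,2}, choose 0; 0->0 ok
  pos 2: y in {0,2}, choose 2; 0->2 ok
  pos 3: x in {1}, choose 1; 2->1 ok
  pos 4: x in {1}, choose 1; 1->1 ok
  pos 5: z in {3}, choose 3; 1->3 ok
  pos 6: y in {0,2}, choose 2; 3->2 ok
  pos 7: z in {3}, choose 3; 2->3 ok
  pos 8: y in {0,2}, choose 0; 3->0 ok
  pos 9: y in {0,2}, choose 0; 0->0 ok
  pos 10: x in {1}, choose 1; 0->1 ok
  pos 11: y in {0,2}, choose 0; 1->0 ok
  pos 12: y in {0,2}, choose 2; 0->2 ok
  pos 13: x in {1}, choose 1; 2->1 ok
  pos 14: z in {3}, choose 3; 1->3 ok
  pos 15: y in {0,2}, choose 2; 3->2 ok

0,0,2,1,1,3,2,3,0,0,1,0,2,1,3,2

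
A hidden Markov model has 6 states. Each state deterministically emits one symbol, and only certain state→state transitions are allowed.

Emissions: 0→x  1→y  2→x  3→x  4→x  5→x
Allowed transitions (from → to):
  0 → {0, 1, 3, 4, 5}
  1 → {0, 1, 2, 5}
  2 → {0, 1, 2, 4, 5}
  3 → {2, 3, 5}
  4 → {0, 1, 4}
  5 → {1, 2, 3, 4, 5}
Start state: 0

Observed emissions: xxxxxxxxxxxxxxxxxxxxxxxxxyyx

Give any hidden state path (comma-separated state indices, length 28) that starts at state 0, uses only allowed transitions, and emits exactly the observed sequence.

0,3,5,5,2,5,3,5,4,4,0,0,4,0,5,5,2,0,0,3,3,5,3,5,4,1,1,0

  [0] x  {0,2,3,4,5}  => 0  start
  [1] x  {0,2,3,4,5}  => 3  0->3 ok
  [2] x  {0,2,3,4,5}  => 5  3->5 ok
  [3] x  {0,2,3,4,5}  => 5  5->5 ok
  [4] x  {0,2,3,4,5}  => 2  5->2 ok
  [5] x  {0,2,3,4,5}  => 5  2->5 ok
  [6] x  {0,2,3,4,5}  => 3  5->3 ok
  [7] x  {0,2,3,4,5}  => 5  3->5 ok
  [8] x  {0,2,3,4,5}  => 4  5->4 ok
  [9] x  {0,2,3,4,5}  => 4  4->4 ok
  [10] x  {0,2,3,4,5}  => 0  4->0 ok
  [11] x  {0,2,3,4,5}  => 0  0->0 ok
  [12] x  {0,2,3,4,5}  => 4  0->4 ok
  [13] x  {0,2,3,4,5}  => 0  4->0 ok
  [14] x  {0,2,3,4,5}  => 5  0->5 ok
  [15] x  {0,2,3,4,5}  => 5  5->5 ok
  [16] x  {0,2,3,4,5}  => 2  5->2 ok
  [17] x  {0,2,3,4,5}  => 0  2->0 ok
  [18] x  {0,2,3,4,5}  => 0  0->0 ok
  [19] x  {0,2,3,4,5}  => 3  0->3 ok
  [20] x  {0,2,3,4,5}  => 3  3->3 ok
  [21] x  {0,2,3,4,5}  => 5  3->5 ok
  [22] x  {0,2,3,4,5}  => 3  5->3 ok
  [23] x  {0,2,3,4,5}  => 5  3->5 ok
  [24] x  {0,2,3,4,5}  => 4  5->4 ok
  [25] y  {1}  => 1  4->1 ok
  [26] y  {1}  => 1  1->1 ok
  [27] x  {0,2,3,4,5}  => 0  1->0 ok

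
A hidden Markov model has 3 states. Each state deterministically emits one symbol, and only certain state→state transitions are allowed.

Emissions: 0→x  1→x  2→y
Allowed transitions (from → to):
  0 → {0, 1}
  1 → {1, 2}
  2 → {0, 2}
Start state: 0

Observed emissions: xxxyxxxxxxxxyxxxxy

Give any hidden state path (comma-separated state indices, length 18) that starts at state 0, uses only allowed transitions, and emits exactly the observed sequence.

0,0,1,2,0,0,0,0,0,1,1,1,2,0,1,1,1,2

  pos 0: x in {0,1}, choose 0; start
  pos 1: x in {0,1}, choose 0; 0->0 ok
  pos 2: x in {0,1}, choose 1; 0->1 ok
  pos 3: y in {2}, choose 2; 1->2 ok
  pos 4: x in {0,1}, choose 0; 2->0 ok
  pos 5: x in {0,1}, choose 0; 0->0 ok
  pos 6: x in {0,1}, choose 0; 0->0 ok
  pos 7: x in {0,1}, choose 0; 0->0 ok
  pos 8: x in {0,1}, choose 0; 0->0 ok
  pos 9: x in {0,1}, choose 1; 0->1 ok
  pos 10: x in {0,1}, choose 1; 1->1 ok
  pos 11: x in {0,1}, choose 1; 1->1 ok
  pos 12: y in {2}, choose 2; 1->2 ok
  pos 13: x in {0,1}, choose 0; 2->0 ok
  pos 14: x in {0,1}, choose 1; 0->1 ok
  pos 15: x in {0,1}, choose 1; 1->1 ok
  pos 16: x in {0,1}, choose 1; 1->1 ok
  pos 17: y in {2}, choose 2; 1->2 ok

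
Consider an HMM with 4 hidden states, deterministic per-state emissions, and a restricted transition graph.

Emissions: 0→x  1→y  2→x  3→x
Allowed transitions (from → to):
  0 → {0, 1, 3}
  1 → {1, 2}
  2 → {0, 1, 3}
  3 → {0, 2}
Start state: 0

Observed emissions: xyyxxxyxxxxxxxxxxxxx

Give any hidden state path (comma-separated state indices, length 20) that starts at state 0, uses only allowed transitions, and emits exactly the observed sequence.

  pos 0: x in {0,2,3}, choose 0; start
  pos 1: y in {1}, choose 1; 0->1 ok
  pos 2: y in {1}, choose 1; 1->1 ok
  pos 3: x in {0,2,3}, choose 2; 1->2 ok
  pos 4: x in {0,2,3}, choose 3; 2->3 ok
  pos 5: x in {0,2,3}, choose 0; 3->0 ok
  pos 6: y in {1}, choose 1; 0->1 ok
  pos 7: x in {0,2,3}, choose 2; 1->2 ok
  pos 8: x in {0,2,3}, choose 3; 2->3 ok
  pos 9: x in {0,2,3}, choose 2; 3->2 ok
  pos 10: x in {0,2,3}, choose 0; 2->0 ok
  pos 11: x in {0,2,3}, choose 0; 0->0 ok
  pos 12: x in {0,2,3}, choose 0; 0->0 ok
  pos 13: x in {0,2,3}, choose 3; 0->3 ok
  pos 14: x in {0,2,3}, choose 2; 3->2 ok
  pos 15: x in {0,2,3}, choose 0; 2->0 ok
  pos 16: x in {0,2,3}, choose 0; 0->0 ok
  pos 17: x in {0,2,3}, choose 0; 0->0 ok
  pos 18: x in {0,2,3}, choose 0; 0->0 ok
  pos 19: x in {0,2,3}, choose 3; 0->3 ok

0,1,1,2,3,0,1,2,3,2,0,0,0,3,2,0,0,0,0,3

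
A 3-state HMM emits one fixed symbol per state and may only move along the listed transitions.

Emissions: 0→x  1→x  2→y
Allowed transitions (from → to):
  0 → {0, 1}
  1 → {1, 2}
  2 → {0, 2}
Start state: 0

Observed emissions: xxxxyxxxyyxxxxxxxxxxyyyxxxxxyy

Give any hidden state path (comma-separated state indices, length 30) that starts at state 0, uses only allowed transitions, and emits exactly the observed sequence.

0,0,0,1,2,0,0,1,2,2,0,0,0,0,0,1,1,1,1,1,2,2,2,0,1,1,1,1,2,2

  0: obs=x cand={0,1} pick 0 [start]
  1: obs=x cand={0,1} pick 0 [0->0 ok]
  2: obs=x cand={0,1} pick 0 [0->0 ok]
  3: obs=x cand={0,1} pick 1 [0->1 ok]
  4: obs=y cand={2} pick 2 [1->2 ok]
  5: obs=x cand={0,1} pick 0 [2->0 ok]
  6: obs=x cand={0,1} pick 0 [0->0 ok]
  7: obs=x cand={0,1} pick 1 [0->1 ok]
  8: obs=y cand={2} pick 2 [1->2 ok]
  9: obs=y cand={2} pick 2 [2->2 ok]
  10: obs=x cand={0,1} pick 0 [2->0 ok]
  11: obs=x cand={0,1} pick 0 [0->0 ok]
  12: obs=x cand={0,1} pick 0 [0->0 ok]
  13: obs=x cand={0,1} pick 0 [0->0 ok]
  14: obs=x cand={0,1} pick 0 [0->0 ok]
  15: obs=x cand={0,1} pick 1 [0->1 ok]
  16: obs=x cand={0,1} pick 1 [1->1 ok]
  17: obs=x cand={0,1} pick 1 [1->1 ok]
  18: obs=x cand={0,1} pick 1 [1->1 ok]
  19: obs=x cand={0,1} pick 1 [1->1 ok]
  20: obs=y cand={2} pick 2 [1->2 ok]
  21: obs=y cand={2} pick 2 [2->2 ok]
  22: obs=y cand={2} pick 2 [2->2 ok]
  23: obs=x cand={0,1} pick 0 [2->0 ok]
  24: obs=x cand={0,1} pick 1 [0->1 ok]
  25: obs=x cand={0,1} pick 1 [1->1 ok]
  26: obs=x cand={0,1} pick 1 [1->1 ok]
  27: obs=x cand={0,1} pick 1 [1->1 ok]
  28: obs=y cand={2} pick 2 [1->2 ok]
  29: obs=y cand={2} pick 2 [2->2 ok]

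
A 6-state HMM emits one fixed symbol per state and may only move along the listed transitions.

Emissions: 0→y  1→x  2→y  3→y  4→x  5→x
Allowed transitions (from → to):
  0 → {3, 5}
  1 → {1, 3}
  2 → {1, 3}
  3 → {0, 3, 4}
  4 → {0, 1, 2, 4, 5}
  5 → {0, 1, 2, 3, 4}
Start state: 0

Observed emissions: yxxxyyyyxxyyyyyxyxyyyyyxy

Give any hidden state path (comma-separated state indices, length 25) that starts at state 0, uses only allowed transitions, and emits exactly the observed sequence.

  0: obs=y cand={0,2,3} pick 0 [start]
  1: obs=x cand={1,4,5} pick 5 [0->5 ok]
  2: obs=x cand={1,4,5} pick 4 [5->4 ok]
  3: obs=x cand={1,4,5} pick 4 [4->4 ok]
  4: obs=y cand={0,2,3} pick 2 [4->2 ok]
  5: obs=y cand={0,2,3} pick 3 [2->3 ok]
  6: obs=y cand={0,2,3} pick 0 [3->0 ok]
  7: obs=y cand={0,2,3} pick 3 [0->3 ok]
  8: obs=x cand={1,4,5} pick 4 [3->4 ok]
  9: obs=x cand={1,4,5} pick 5 [4->5 ok]
  10: obs=y cand={0,2,3} pick 0 [5->0 ok]
  11: obs=y cand={0,2,3} pick 3 [0->3 ok]
  12: obs=y cand={0,2,3} pick 0 [3->0 ok]
  13: obs=y cand={0,2,3} pick 3 [0->3 ok]
  14: obs=y cand={0,2,3} pick 0 [3->0 ok]
  15: obs=x cand={1,4,5} pick 5 [0->5 ok]
  16: obs=y cand={0,2,3} pick 0 [5->0 ok]
  17: obs=x cand={1,4,5} pick 5 [0->5 ok]
  18: obs=y cand={0,2,3} pick 2 [5->2 ok]
  19: obs=y cand={0,2,3} pick 3 [2->3 ok]
  20: obs=y cand={0,2,3} pick 3 [3->3 ok]
  21: obs=y cand={0,2,3} pick 3 [3->3 ok]
  22: obs=y cand={0,2,3} pick 0 [3->0 ok]
  23: obs=x cand={1,4,5} pick 5 [0->5 ok]
  24: obs=y cand={0,2,3} pick 0 [5->0 ok]

0,5,4,4,2,3,0,3,4,5,0,3,0,3,0,5,0,5,2,3,3,3,0,5,0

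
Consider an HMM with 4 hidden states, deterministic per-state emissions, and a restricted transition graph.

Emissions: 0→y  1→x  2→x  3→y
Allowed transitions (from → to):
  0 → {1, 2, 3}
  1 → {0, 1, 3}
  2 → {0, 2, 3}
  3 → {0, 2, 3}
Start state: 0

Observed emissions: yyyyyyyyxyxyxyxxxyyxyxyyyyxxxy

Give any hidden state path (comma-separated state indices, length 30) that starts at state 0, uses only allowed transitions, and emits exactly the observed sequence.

0,3,0,3,3,0,3,0,2,0,1,0,1,0,1,1,1,3,3,2,0,2,3,3,0,3,2,2,2,0

  0: obs=y cand={0,3} pick 0 [start]
  1: obs=y cand={0,3} pick 3 [0->3 ok]
  2: obs=y cand={0,3} pick 0 [3->0 ok]
  3: obs=y cand={0,3} pick 3 [0->3 ok]
  4: obs=y cand={0,3} pick 3 [3->3 ok]
  5: obs=y cand={0,3} pick 0 [3->0 ok]
  6: obs=y cand={0,3} pick 3 [0->3 ok]
  7: obs=y cand={0,3} pick 0 [3->0 ok]
  8: obs=x cand={1,2} pick 2 [0->2 ok]
  9: obs=y cand={0,3} pick 0 [2->0 ok]
  10: obs=x cand={1,2} pick 1 [0->1 ok]
  11: obs=y cand={0,3} pick 0 [1->0 ok]
  12: obs=x cand={1,2} pick 1 [0->1 ok]
  13: obs=y cand={0,3} pick 0 [1->0 ok]
  14: obs=x cand={1,2} pick 1 [0->1 ok]
  15: obs=x cand={1,2} pick 1 [1->1 ok]
  16: obs=x cand={1,2} pick 1 [1->1 ok]
  17: obs=y cand={0,3} pick 3 [1->3 ok]
  18: obs=y cand={0,3} pick 3 [3->3 ok]
  19: obs=x cand={1,2} pick 2 [3->2 ok]
  20: obs=y cand={0,3} pick 0 [2->0 ok]
  21: obs=x cand={1,2} pick 2 [0->2 ok]
  22: obs=y cand={0,3} pick 3 [2->3 ok]
  23: obs=y cand={0,3} pick 3 [3->3 ok]
  24: obs=y cand={0,3} pick 0 [3->0 ok]
  25: obs=y cand={0,3} pick 3 [0->3 ok]
  26: obs=x cand={1,2} pick 2 [3->2 ok]
  27: obs=x cand={1,2} pick 2 [2->2 ok]
  28: obs=x cand={1,2} pick 2 [2->2 ok]
  29: obs=y cand={0,3} pick 0 [2->0 ok]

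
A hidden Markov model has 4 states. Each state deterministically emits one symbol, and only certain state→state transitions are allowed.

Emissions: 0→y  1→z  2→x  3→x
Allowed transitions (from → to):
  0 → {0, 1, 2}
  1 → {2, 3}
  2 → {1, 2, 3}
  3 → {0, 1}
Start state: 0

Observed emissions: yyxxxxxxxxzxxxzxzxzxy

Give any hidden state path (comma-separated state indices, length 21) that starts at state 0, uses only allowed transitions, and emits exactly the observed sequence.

  t0 'y' -> {0}, take 0 (start)
  t1 'y' -> {0}, take 0 (0->0 ok)
  t2 'x' -> {2,3}, take 2 (0->2 ok)
  t3 'x' -> {2,3}, take 2 (2->2 ok)
  t4 'x' -> {2,3}, take 2 (2->2 ok)
  t5 'x' -> {2,3}, take 2 (2->2 ok)
  t6 'x' -> {2,3}, take 2 (2->2 ok)
  t7 'x' -> {2,3}, take 2 (2->2 ok)
  t8 'x' -> {2,3}, take 2 (2->2 ok)
  t9 'x' -> {2,3}, take 3 (2->3 ok)
  t10 'z' -> {1}, take 1 (3->1 ok)
  t11 'x' -> {2,3}, take 2 (1->2 ok)
  t12 'x' -> {2,3}, take 2 (2->2 ok)
  t13 'x' -> {2,3}, take 3 (2->3 ok)
  t14 'z' -> {1}, take 1 (3->1 ok)
  t15 'x' -> {2,3}, take 3 (1->3 ok)
  t16 'z' -> {1}, take 1 (3->1 ok)
  t17 'x' -> {2,3}, take 3 (1->3 ok)
  t18 'z' -> {1}, take 1 (3->1 ok)
  t19 'x' -> {2,3}, take 3 (1->3 ok)
  t20 'y' -> {0}, take 0 (3->0 ok)

0,0,2,2,2,2,2,2,2,3,1,2,2,3,1,3,1,3,1,3,0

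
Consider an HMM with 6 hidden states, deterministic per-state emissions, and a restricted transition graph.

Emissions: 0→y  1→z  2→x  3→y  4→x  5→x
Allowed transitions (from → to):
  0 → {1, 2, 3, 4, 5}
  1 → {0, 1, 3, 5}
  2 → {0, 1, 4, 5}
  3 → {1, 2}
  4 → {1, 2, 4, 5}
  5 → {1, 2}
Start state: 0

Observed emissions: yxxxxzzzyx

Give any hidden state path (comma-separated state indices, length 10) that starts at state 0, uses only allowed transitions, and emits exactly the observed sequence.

0,2,5,2,5,1,1,1,3,2

  pos 0: y in {0,3}, choose 0; start
  pos 1: x in {2,4,5}, choose 2; 0->2 ok
  pos 2: x in {2,4,5}, choose 5; 2->5 ok
  pos 3: x in {2,4,5}, choose 2; 5->2 ok
  pos 4: x in {2,4,5}, choose 5; 2->5 ok
  pos 5: z in {1}, choose 1; 5->1 ok
  pos 6: z in {1}, choose 1; 1->1 ok
  pos 7: z in {1}, choose 1; 1->1 ok
  pos 8: y in {0,3}, choose 3; 1->3 ok
  pos 9: x in {2,4,5}, choose 2; 3->2 ok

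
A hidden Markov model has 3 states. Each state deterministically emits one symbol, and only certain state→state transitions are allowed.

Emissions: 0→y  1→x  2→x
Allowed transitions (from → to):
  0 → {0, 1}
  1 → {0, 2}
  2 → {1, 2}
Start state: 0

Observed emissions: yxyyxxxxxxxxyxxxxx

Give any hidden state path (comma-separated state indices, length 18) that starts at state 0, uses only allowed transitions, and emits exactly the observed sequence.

  0: obs=y cand={0} pick 0 [start]
  1: obs=x cand={1,2} pick 1 [0->1 ok]
  2: obs=y cand={0} pick 0 [1->0 ok]
  3: obs=y cand={0} pick 0 [0->0 ok]
  4: obs=x cand={1,2} pick 1 [0->1 ok]
  5: obs=x cand={1,2} pick 2 [1->2 ok]
  6: obs=x cand={1,2} pick 1 [2->1 ok]
  7: obs=x cand={1,2} pick 2 [1->2 ok]
  8: obs=x cand={1,2} pick 1 [2->1 ok]
  9: obs=x cand={1,2} pick 2 [1->2 ok]
  10: obs=x cand={1,2} pick 2 [2->2 ok]
  11: obs=x cand={1,2} pick 1 [2->1 ok]
  12: obs=y cand={0} pick 0 [1->0 ok]
  13: obs=x cand={1,2} pick 1 [0->1 ok]
  14: obs=x cand={1,2} pick 2 [1->2 ok]
  15: obs=x cand={1,2} pick 2 [2->2 ok]
  16: obs=x cand={1,2} pick 2 [2->2 ok]
  17: obs=x cand={1,2} pick 1 [2->1 ok]

0,1,0,0,1,2,1,2,1,2,2,1,0,1,2,2,2,1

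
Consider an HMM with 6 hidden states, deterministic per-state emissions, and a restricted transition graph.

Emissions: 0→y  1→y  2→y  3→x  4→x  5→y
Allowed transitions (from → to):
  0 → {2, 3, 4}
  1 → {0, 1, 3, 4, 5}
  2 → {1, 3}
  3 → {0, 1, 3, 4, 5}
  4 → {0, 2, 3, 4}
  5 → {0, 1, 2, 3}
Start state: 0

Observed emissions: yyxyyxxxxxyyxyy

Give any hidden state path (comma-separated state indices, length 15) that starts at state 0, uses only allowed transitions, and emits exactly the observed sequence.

  0: obs=y cand={0,1,2,5} pick 0 [start]
  1: obs=y cand={0,1,2,5} pick 2 [0->2 ok]
  2: obs=x cand={3,4} pick 3 [2->3 ok]
  3: obs=y cand={0,1,2,5} pick 5 [3->5 ok]
  4: obs=y cand={0,1,2,5} pick 1 [5->1 ok]
  5: obs=x cand={3,4} pick 4 [1->4 ok]
  6: obs=x cand={3,4} pick 3 [4->3 ok]
  7: obs=x cand={3,4} pick 3 [3->3 ok]
  8: obs=x cand={3,4} pick 3 [3->3 ok]
  9: obs=x cand={3,4} pick 3 [3->3 ok]
  10: obs=y cand={0,1,2,5} pick 5 [3->5 ok]
  11: obs=y cand={0,1,2,5} pick 0 [5->0 ok]
  12: obs=x cand={3,4} pick 4 [0->4 ok]
  13: obs=y cand={0,1,2,5} pick 2 [4->2 ok]
  14: obs=y cand={0,1,2,5} pick 1 [2->1 ok]

0,2,3,5,1,4,3,3,3,3,5,0,4,2,1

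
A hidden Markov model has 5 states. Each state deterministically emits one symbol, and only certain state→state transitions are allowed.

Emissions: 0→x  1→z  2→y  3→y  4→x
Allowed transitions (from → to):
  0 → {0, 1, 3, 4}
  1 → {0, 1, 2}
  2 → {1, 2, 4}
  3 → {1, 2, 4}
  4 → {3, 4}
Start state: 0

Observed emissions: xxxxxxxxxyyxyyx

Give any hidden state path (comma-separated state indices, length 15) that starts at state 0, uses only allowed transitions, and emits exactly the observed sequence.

0,0,0,0,0,4,4,4,4,3,2,4,3,2,4

  pos 0: x in {0,4}, choose 0; start
  pos 1: x in {0,4}, choose 0; 0->0 ok
  pos 2: x in {0,4}, choose 0; 0->0 ok
  pos 3: x in {0,4}, choose 0; 0->0 ok
  pos 4: x in {0,4}, choose 0; 0->0 ok
  pos 5: x in {0,4}, choose 4; 0->4 ok
  pos 6: x in {0,4}, choose 4; 4->4 ok
  pos 7: x in {0,4}, choose 4; 4->4 ok
  pos 8: x in {0,4}, choose 4; 4->4 ok
  pos 9: y in {2,3}, choose 3; 4->3 ok
  pos 10: y in {2,3}, choose 2; 3->2 ok
  pos 11: x in {0,4}, choose 4; 2->4 ok
  pos 12: y in {2,3}, choose 3; 4->3 ok
  pos 13: y in {2,3}, choose 2; 3->2 ok
  pos 14: x in {0,4}, choose 4; 2->4 ok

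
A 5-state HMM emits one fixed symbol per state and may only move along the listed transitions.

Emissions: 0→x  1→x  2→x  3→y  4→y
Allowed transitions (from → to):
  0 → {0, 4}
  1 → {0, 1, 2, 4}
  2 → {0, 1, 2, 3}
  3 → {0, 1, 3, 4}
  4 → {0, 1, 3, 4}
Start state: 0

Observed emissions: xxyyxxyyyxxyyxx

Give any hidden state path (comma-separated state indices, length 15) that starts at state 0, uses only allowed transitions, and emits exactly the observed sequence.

  pos 0: x in {0,1,2}, choose 0; start
  pos 1: x in {0,1,2}, choose 0; 0->0 ok
  pos 2: y in {3,4}, choose 4; 0->4 ok
  pos 3: y in {3,4}, choose 4; 4->4 ok
  pos 4: x in {0,1,2}, choose 0; 4->0 ok
  pos 5: x in {0,1,2}, choose 0; 0->0 ok
  pos 6: y in {3,4}, choose 4; 0->4 ok
  pos 7: y in {3,4}, choose 4; 4->4 ok
  pos 8: y in {3,4}, choose 3; 4->3 ok
  pos 9: x in {0,1,2}, choose 1; 3->1 ok
  pos 10: x in {0,1,2}, choose 2; 1->2 ok
  pos 11: y in {3,4}, choose 3; 2->3 ok
  pos 12: y in {3,4}, choose 4; 3->4 ok
  pos 13: x in {0,1,2}, choose 0; 4->0 ok
  pos 14: x in {0,1,2}, choose 0; 0->0 ok

0,0,4,4,0,0,4,4,3,1,2,3,4,0,0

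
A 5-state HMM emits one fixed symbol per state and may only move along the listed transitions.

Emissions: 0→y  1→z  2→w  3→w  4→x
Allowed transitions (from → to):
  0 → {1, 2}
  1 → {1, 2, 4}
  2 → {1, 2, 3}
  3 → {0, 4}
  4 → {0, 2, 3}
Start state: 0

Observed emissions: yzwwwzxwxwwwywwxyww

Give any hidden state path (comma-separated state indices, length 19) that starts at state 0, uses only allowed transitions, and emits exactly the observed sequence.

  0: obs=y cand={0} pick 0 [start]
  1: obs=z cand={1} pick 1 [0->1 ok]
  2: obs=w cand={2,3} pick 2 [1->2 ok]
  3: obs=w cand={2,3} pick 2 [2->2 ok]
  4: obs=w cand={2,3} pick 2 [2->2 ok]
  5: obs=z cand={1} pick 1 [2->1 ok]
  6: obs=x cand={4} pick 4 [1->4 ok]
  7: obs=w cand={2,3} pick 3 [4->3 ok]
  8: obs=x cand={4} pick 4 [3->4 ok]
  9: obs=w cand={2,3} pick 2 [4->2 ok]
  10: obs=w cand={2,3} pick 2 [2->2 ok]
  11: obs=w cand={2,3} pick 3 [2->3 ok]
  12: obs=y cand={0} pick 0 [3->0 ok]
  13: obs=w cand={2,3} pick 2 [0->2 ok]
  14: obs=w cand={2,3} pick 3 [2->3 ok]
  15: obs=x cand={4} pick 4 [3->4 ok]
  16: obs=y cand={0} pick 0 [4->0 ok]
  17: obs=w cand={2,3} pick 2 [0->2 ok]
  18: obs=w cand={2,3} pick 2 [2->2 ok]

0,1,2,2,2,1,4,3,4,2,2,3,0,2,3,4,0,2,2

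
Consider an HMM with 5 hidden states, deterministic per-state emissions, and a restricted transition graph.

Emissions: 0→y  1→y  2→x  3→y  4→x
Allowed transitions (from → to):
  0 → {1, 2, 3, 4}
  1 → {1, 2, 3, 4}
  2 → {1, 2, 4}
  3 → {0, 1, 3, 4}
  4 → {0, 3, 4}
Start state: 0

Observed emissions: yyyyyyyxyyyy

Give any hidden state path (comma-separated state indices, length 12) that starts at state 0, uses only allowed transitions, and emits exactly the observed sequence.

0,3,1,3,1,3,3,4,3,0,1,3

  t0 'y' -> {0,1,3}, take 0 (start)
  t1 'y' -> {0,1,3}, take 3 (0->3 ok)
  t2 'y' -> {0,1,3}, take 1 (3->1 ok)
  t3 'y' -> {0,1,3}, take 3 (1->3 ok)
  t4 'y' -> {0,1,3}, take 1 (3->1 ok)
  t5 'y' -> {0,1,3}, take 3 (1->3 ok)
  t6 'y' -> {0,1,3}, take 3 (3->3 ok)
  t7 'x' -> {2,4}, take 4 (3->4 ok)
  t8 'y' -> {0,1,3}, take 3 (4->3 ok)
  t9 'y' -> {0,1,3}, take 0 (3->0 ok)
  t10 'y' -> {0,1,3}, take 1 (0->1 ok)
  t11 'y' -> {0,1,3}, take 3 (1->3 ok)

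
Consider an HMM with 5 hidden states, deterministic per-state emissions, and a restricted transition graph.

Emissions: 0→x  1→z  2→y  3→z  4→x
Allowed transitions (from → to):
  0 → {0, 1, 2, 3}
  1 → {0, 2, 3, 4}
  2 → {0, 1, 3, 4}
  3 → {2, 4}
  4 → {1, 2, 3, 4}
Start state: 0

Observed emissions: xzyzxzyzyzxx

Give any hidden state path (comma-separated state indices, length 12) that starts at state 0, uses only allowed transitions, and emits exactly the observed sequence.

0,1,2,3,4,3,2,3,2,1,4,4

  pos 0: x in {0,4}, choose 0; start
  pos 1: z in {1,3}, choose 1; 0->1 ok
  pos 2: y in {2}, choose 2; 1->2 ok
  pos 3: z in {1,3}, choose 3; 2->3 ok
  pos 4: x in {0,4}, choose 4; 3->4 ok
  pos 5: z in {1,3}, choose 3; 4->3 ok
  pos 6: y in {2}, choose 2; 3->2 ok
  pos 7: z in {1,3}, choose 3; 2->3 ok
  pos 8: y in {2}, choose 2; 3->2 ok
  pos 9: z in {1,3}, choose 1; 2->1 ok
  pos 10: x in {0,4}, choose 4; 1->4 ok
  pos 11: x in {0,4}, choose 4; 4->4 ok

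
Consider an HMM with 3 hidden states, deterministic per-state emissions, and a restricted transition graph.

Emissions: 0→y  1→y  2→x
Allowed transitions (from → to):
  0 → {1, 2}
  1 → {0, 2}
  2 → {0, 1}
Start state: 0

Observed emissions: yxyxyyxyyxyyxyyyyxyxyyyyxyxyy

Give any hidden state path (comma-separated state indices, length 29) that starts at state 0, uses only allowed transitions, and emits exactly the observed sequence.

0,2,1,2,1,0,2,1,0,2,1,0,2,1,0,1,0,2,1,2,0,1,0,1,2,0,2,0,1

  t0 'y' -> {0,1}, take 0 (start)
  t1 'x' -> {2}, take 2 (0->2 ok)
  t2 'y' -> {0,1}, take 1 (2->1 ok)
  t3 'x' -> {2}, take 2 (1->2 ok)
  t4 'y' -> {0,1}, take 1 (2->1 ok)
  t5 'y' -> {0,1}, take 0 (1->0 ok)
  t6 'x' -> {2}, take 2 (0->2 ok)
  t7 'y' -> {0,1}, take 1 (2->1 ok)
  t8 'y' -> {0,1}, take 0 (1->0 ok)
  t9 'x' -> {2}, take 2 (0->2 ok)
  t10 'y' -> {0,1}, take 1 (2->1 ok)
  t11 'y' -> {0,1}, take 0 (1->0 ok)
  t12 'x' -> {2}, take 2 (0->2 ok)
  t13 'y' -> {0,1}, take 1 (2->1 ok)
  t14 'y' -> {0,1}, take 0 (1->0 ok)
  t15 'y' -> {0,1}, take 1 (0->1 ok)
  t16 'y' -> {0,1}, take 0 (1->0 ok)
  t17 'x' -> {2}, take 2 (0->2 ok)
  t18 'y' -> {0,1}, take 1 (2->1 ok)
  t19 'x' -> {2}, take 2 (1->2 ok)
  t20 'y' -> {0,1}, take 0 (2->0 ok)
  t21 'y' -> {0,1}, take 1 (0->1 ok)
  t22 'y' -> {0,1}, take 0 (1->0 ok)
  t23 'y' -> {0,1}, take 1 (0->1 ok)
  t24 'x' -> {2}, take 2 (1->2 ok)
  t25 'y' -> {0,1}, take 0 (2->0 ok)
  t26 'x' -> {2}, take 2 (0->2 ok)
  t27 'y' -> {0,1}, take 0 (2->0 ok)
  t28 'y' -> {0,1}, take 1 (0->1 ok)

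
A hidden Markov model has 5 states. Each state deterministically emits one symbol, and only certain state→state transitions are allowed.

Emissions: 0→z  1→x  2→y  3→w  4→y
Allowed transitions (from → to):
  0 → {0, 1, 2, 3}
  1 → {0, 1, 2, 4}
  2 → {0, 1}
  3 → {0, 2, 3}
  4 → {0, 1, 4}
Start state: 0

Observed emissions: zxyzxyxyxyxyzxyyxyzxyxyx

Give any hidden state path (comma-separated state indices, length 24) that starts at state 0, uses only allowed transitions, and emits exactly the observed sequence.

  t0 'z' -> {0}, take 0 (start)
  t1 'x' -> {1}, take 1 (0->1 ok)
  t2 'y' -> {2,4}, take 2 (1->2 ok)
  t3 'z' -> {0}, take 0 (2->0 ok)
  t4 'x' -> {1}, take 1 (0->1 ok)
  t5 'y' -> {2,4}, take 2 (1->2 ok)
  t6 'x' -> {1}, take 1 (2->1 ok)
  t7 'y' -> {2,4}, take 4 (1->4 ok)
  t8 'x' -> {1}, take 1 (4->1 ok)
  t9 'y' -> {2,4}, take 4 (1->4 ok)
  t10 'x' -> {1}, take 1 (4->1 ok)
  t11 'y' -> {2,4}, take 2 (1->2 ok)
  t12 'z' -> {0}, take 0 (2->0 ok)
  t13 'x' -> {1}, take 1 (0->1 ok)
  t14 'y' -> {2,4}, take 4 (1->4 ok)
  t15 'y' -> {2,4}, take 4 (4->4 ok)
  t16 'x' -> {1}, take 1 (4->1 ok)
  t17 'y' -> {2,4}, take 2 (1->2 ok)
  t18 'z' -> {0}, take 0 (2->0 ok)
  t19 'x' -> {1}, take 1 (0->1 ok)
  t20 'y' -> {2,4}, take 2 (1->2 ok)
  t21 'x' -> {1}, take 1 (2->1 ok)
  t22 'y' -> {2,4}, take 2 (1->2 ok)
  t23 'x' -> {1}, take 1 (2->1 ok)

0,1,2,0,1,2,1,4,1,4,1,2,0,1,4,4,1,2,0,1,2,1,2,1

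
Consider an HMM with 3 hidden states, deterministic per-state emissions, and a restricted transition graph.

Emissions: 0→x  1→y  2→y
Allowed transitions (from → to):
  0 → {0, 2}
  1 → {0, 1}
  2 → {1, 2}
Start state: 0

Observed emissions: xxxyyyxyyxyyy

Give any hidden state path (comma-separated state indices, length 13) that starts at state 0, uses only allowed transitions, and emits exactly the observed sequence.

0,0,0,2,1,1,0,2,1,0,2,2,2

  0: obs=x cand={0} pick 0 [start]
  1: obs=x cand={0} pick 0 [0->0 ok]
  2: obs=x cand={0} pick 0 [0->0 ok]
  3: obs=y cand={1,2} pick 2 [0->2 ok]
  4: obs=y cand={1,2} pick 1 [2->1 ok]
  5: obs=y cand={1,2} pick 1 [1->1 ok]
  6: obs=x cand={0} pick 0 [1->0 ok]
  7: obs=y cand={1,2} pick 2 [0->2 ok]
  8: obs=y cand={1,2} pick 1 [2->1 ok]
  9: obs=x cand={0} pick 0 [1->0 ok]
  10: obs=y cand={1,2} pick 2 [0->2 ok]
  11: obs=y cand={1,2} pick 2 [2->2 ok]
  12: obs=y cand={1,2} pick 2 [2->2 ok]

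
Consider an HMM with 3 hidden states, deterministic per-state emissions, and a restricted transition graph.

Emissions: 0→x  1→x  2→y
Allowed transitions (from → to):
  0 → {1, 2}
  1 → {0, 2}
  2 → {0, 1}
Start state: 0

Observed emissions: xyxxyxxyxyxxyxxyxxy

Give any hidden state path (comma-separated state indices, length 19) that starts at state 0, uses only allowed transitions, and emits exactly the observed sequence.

0,2,1,0,2,0,1,2,1,2,0,1,2,0,1,2,0,1,2

  0: obs=x cand={0,1} pick 0 [start]
  1: obs=y cand={2} pick 2 [0->2 ok]
  2: obs=x cand={0,1} pick 1 [2->1 ok]
  3: obs=x cand={0,1} pick 0 [1->0 ok]
  4: obs=y cand={2} pick 2 [0->2 ok]
  5: obs=x cand={0,1} pick 0 [2->0 ok]
  6: obs=x cand={0,1} pick 1 [0->1 ok]
  7: obs=y cand={2} pick 2 [1->2 ok]
  8: obs=x cand={0,1} pick 1 [2->1 ok]
  9: obs=y cand={2} pick 2 [1->2 ok]
  10: obs=x cand={0,1} pick 0 [2->0 ok]
  11: obs=x cand={0,1} pick 1 [0->1 ok]
  12: obs=y cand={2} pick 2 [1->2 ok]
  13: obs=x cand={0,1} pick 0 [2->0 ok]
  14: obs=x cand={0,1} pick 1 [0->1 ok]
  15: obs=y cand={2} pick 2 [1->2 ok]
  16: obs=x cand={0,1} pick 0 [2->0 ok]
  17: obs=x cand={0,1} pick 1 [0->1 ok]
  18: obs=y cand={2} pick 2 [1->2 ok]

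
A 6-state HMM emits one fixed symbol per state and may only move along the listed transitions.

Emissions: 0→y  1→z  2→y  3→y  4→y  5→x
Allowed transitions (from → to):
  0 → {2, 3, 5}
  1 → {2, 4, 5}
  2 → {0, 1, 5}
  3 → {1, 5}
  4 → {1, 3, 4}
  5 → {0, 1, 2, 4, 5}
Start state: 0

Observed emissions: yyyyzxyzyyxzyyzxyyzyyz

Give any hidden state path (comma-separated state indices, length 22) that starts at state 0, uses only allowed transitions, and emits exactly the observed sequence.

0,2,0,3,1,5,4,1,2,0,5,1,4,3,1,5,0,2,1,4,3,1

  0: obs=y cand={0,2,3,4} pick 0 [start]
  1: obs=y cand={0,2,3,4} pick 2 [0->2 ok]
  2: obs=y cand={0,2,3,4} pick 0 [2->0 ok]
  3: obs=y cand={0,2,3,4} pick 3 [0->3 ok]
  4: obs=z cand={1} pick 1 [3->1 ok]
  5: obs=x cand={5} pick 5 [1->5 ok]
  6: obs=y cand={0,2,3,4} pick 4 [5->4 ok]
  7: obs=z cand={1} pick 1 [4->1 ok]
  8: obs=y cand={0,2,3,4} pick 2 [1->2 ok]
  9: obs=y cand={0,2,3,4} pick 0 [2->0 ok]
  10: obs=x cand={5} pick 5 [0->5 ok]
  11: obs=z cand={1} pick 1 [5->1 ok]
  12: obs=y cand={0,2,3,4} pick 4 [1->4 ok]
  13: obs=y cand={0,2,3,4} pick 3 [4->3 ok]
  14: obs=z cand={1} pick 1 [3->1 ok]
  15: obs=x cand={5} pick 5 [1->5 ok]
  16: obs=y cand={0,2,3,4} pick 0 [5->0 ok]
  17: obs=y cand={0,2,3,4} pick 2 [0->2 ok]
  18: obs=z cand={1} pick 1 [2->1 ok]
  19: obs=y cand={0,2,3,4} pick 4 [1->4 ok]
  20: obs=y cand={0,2,3,4} pick 3 [4->3 ok]
  21: obs=z cand={1} pick 1 [3->1 ok]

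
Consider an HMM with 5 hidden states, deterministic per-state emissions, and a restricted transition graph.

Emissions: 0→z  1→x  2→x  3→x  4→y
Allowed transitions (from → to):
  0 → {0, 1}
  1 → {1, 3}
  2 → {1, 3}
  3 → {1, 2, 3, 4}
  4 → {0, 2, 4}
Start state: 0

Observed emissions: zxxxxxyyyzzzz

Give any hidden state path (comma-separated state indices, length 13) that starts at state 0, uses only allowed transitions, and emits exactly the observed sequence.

  pos 0: z in {0}, choose 0; start
  pos 1: x in {1,2,3}, choose 1; 0->1 ok
  pos 2: x in {1,2,3}, choose 3; 1->3 ok
  pos 3: x in {1,2,3}, choose 1; 3->1 ok
  pos 4: x in {1,2,3}, choose 3; 1->3 ok
  pos 5: x in {1,2,3}, choose 3; 3->3 ok
  pos 6: y in {4}, choose 4; 3->4 ok
  pos 7: y in {4}, choose 4; 4->4 ok
  pos 8: y in {4}, choose 4; 4->4 ok
  pos 9: z in {0}, choose 0; 4->0 ok
  pos 10: z in {0}, choose 0; 0->0 ok
  pos 11: z in {0}, choose 0; 0->0 ok
  pos 12: z in {0}, choose 0; 0->0 ok

0,1,3,1,3,3,4,4,4,0,0,0,0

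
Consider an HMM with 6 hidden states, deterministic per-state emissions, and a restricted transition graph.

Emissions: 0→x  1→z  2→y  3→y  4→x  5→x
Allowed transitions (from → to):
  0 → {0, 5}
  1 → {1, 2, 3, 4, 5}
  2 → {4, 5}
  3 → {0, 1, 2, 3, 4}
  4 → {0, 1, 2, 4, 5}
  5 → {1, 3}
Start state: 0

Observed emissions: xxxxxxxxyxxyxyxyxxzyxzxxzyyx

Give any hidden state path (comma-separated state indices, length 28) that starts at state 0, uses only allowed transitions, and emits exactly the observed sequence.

0,0,0,0,0,0,0,5,3,4,5,3,4,2,5,3,0,5,1,2,5,1,4,4,1,3,3,0

  pos 0: x in {0,4,5}, choose 0; start
  pos 1: x in {0,4,5}, choose 0; 0->0 ok
  pos 2: x in {0,4,5}, choose 0; 0->0 ok
  pos 3: x in {0,4,5}, choose 0; 0->0 ok
  pos 4: x in {0,4,5}, choose 0; 0->0 ok
  pos 5: x in {0,4,5}, choose 0; 0->0 ok
  pos 6: x in {0,4,5}, choose 0; 0->0 ok
  pos 7: x in {0,4,5}, choose 5; 0->5 ok
  pos 8: y in {2,3}, choose 3; 5->3 ok
  pos 9: x in {0,4,5}, choose 4; 3->4 ok
  pos 10: x in {0,4,5}, choose 5; 4->5 ok
  pos 11: y in {2,3}, choose 3; 5->3 ok
  pos 12: x in {0,4,5}, choose 4; 3->4 ok
  pos 13: y in {2,3}, choose 2; 4->2 ok
  pos 14: x in {0,4,5}, choose 5; 2->5 ok
  pos 15: y in {2,3}, choose 3; 5->3 ok
  pos 16: x in {0,4,5}, choose 0; 3->0 ok
  pos 17: x in {0,4,5}, choose 5; 0->5 ok
  pos 18: z in {1}, choose 1; 5->1 ok
  pos 19: y in {2,3}, choose 2; 1->2 ok
  pos 20: x in {0,4,5}, choose 5; 2->5 ok
  pos 21: z in {1}, choose 1; 5->1 ok
  pos 22: x in {0,4,5}, choose 4; 1->4 ok
  pos 23: x in {0,4,5}, choose 4; 4->4 ok
  pos 24: z in {1}, choose 1; 4->1 ok
  pos 25: y in {2,3}, choose 3; 1->3 ok
  pos 26: y in {2,3}, choose 3; 3->3 ok
  pos 27: x in {0,4,5}, choose 0; 3->0 ok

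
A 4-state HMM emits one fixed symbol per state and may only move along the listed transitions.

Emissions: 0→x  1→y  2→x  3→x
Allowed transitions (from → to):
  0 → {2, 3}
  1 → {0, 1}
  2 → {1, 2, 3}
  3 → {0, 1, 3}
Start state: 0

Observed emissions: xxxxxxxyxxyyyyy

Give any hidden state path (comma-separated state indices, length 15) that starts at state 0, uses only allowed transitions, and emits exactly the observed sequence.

  pos 0: x in {0,2,3}, choose 0; start
  pos 1: x in {0,2,3}, choose 2; 0->2 ok
  pos 2: x in {0,2,3}, choose 2; 2->2 ok
  pos 3: x in {0,2,3}, choose 2; 2->2 ok
  pos 4: x in {0,2,3}, choose 3; 2->3 ok
  pos 5: x in {0,2,3}, choose 3; 3->3 ok
  pos 6: x in {0,2,3}, choose 3; 3->3 ok
  pos 7: y in {1}, choose 1; 3->1 ok
  pos 8: x in {0,2,3}, choose 0; 1->0 ok
  pos 9: x in {0,2,3}, choose 3; 0->3 ok
  pos 10: y in {1}, choose 1; 3->1 ok
  pos 11: y in {1}, choose 1; 1->1 ok
  pos 12: y in {1}, choose 1; 1->1 ok
  pos 13: y in {1}, choose 1; 1->1 ok
  pos 14: y in {1}, choose 1; 1->1 ok

0,2,2,2,3,3,3,1,0,3,1,1,1,1,1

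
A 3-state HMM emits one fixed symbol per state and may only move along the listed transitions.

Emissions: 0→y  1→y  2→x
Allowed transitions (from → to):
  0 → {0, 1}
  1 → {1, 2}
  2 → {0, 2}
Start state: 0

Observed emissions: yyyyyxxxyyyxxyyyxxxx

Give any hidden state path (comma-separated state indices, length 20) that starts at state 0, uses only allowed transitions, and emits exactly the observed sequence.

  [0] y  {0,1}  => 0  start
  [1] y  {0,1}  => 0  0->0 ok
  [2] y  {0,1}  => 0  0->0 ok
  [3] y  {0,1}  => 1  0->1 ok
  [4] y  {0,1}  => 1  1->1 ok
  [5] x  {2}  => 2  1->2 ok
  [6] x  {2}  => 2  2->2 ok
  [7] x  {2}  => 2  2->2 ok
  [8] y  {0,1}  => 0  2->0 ok
  [9] y  {0,1}  => 0  0->0 ok
  [10] y  {0,1}  => 1  0->1 ok
  [11] x  {2}  => 2  1->2 ok
  [12] x  {2}  => 2  2->2 ok
  [13] y  {0,1}  => 0  2->0 ok
  [14] y  {0,1}  => 1  0->1 ok
  [15] y  {0,1}  => 1  1->1 ok
  [16] x  {2}  => 2  1->2 ok
  [17] x  {2}  => 2  2->2 ok
  [18] x  {2}  => 2  2->2 ok
  [19] x  {2}  => 2  2->2 ok

0,0,0,1,1,2,2,2,0,0,1,2,2,0,1,1,2,2,2,2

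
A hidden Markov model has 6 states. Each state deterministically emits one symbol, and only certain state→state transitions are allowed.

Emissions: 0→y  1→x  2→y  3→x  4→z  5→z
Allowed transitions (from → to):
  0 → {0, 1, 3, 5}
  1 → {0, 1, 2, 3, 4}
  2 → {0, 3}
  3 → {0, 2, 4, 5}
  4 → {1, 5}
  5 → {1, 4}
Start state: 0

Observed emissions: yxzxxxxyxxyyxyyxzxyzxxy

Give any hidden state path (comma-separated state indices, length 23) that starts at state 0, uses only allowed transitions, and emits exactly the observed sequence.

0,1,4,1,1,1,1,0,1,3,2,0,3,2,0,3,4,1,0,5,1,1,2

  [0] y  {0,2}  => 0  start
  [1] x  {1,3}  => 1  0->1 ok
  [2] z  {4,5}  => 4  1->4 ok
  [3] x  {1,3}  => 1  4->1 ok
  [4] x  {1,3}  => 1  1->1 ok
  [5] x  {1,3}  => 1  1->1 ok
  [6] x  {1,3}  => 1  1->1 ok
  [7] y  {0,2}  => 0  1->0 ok
  [8] x  {1,3}  => 1  0->1 ok
  [9] x  {1,3}  => 3  1->3 ok
  [10] y  {0,2}  => 2  3->2 ok
  [11] y  {0,2}  => 0  2->0 ok
  [12] x  {1,3}  => 3  0->3 ok
  [13] y  {0,2}  => 2  3->2 ok
  [14] y  {0,2}  => 0  2->0 ok
  [15] x  {1,3}  => 3  0->3 ok
  [16] z  {4,5}  => 4  3->4 ok
  [17] x  {1,3}  => 1  4->1 ok
  [18] y  {0,2}  => 0  1->0 ok
  [19] z  {4,5}  => 5  0->5 ok
  [20] x  {1,3}  => 1  5->1 ok
  [21] x  {1,3}  => 1  1->1 ok
  [22] y  {0,2}  => 2  1->2 ok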